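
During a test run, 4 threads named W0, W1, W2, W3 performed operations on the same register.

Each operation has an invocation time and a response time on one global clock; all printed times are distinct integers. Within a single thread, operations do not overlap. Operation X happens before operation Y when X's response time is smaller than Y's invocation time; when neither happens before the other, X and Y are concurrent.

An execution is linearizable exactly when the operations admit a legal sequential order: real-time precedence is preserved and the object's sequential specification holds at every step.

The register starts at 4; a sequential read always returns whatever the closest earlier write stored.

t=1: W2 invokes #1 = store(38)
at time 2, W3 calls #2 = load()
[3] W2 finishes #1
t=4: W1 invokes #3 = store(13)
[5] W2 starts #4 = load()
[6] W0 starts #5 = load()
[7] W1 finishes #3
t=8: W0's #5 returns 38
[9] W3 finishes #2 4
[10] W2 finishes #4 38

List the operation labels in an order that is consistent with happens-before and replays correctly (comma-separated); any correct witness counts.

1. #2 load() → 4, leaving value 4
2. #1 store(38), leaving value 38
3. #4 load() → 38, leaving value 38
4. #5 load() → 38, leaving value 38
5. #3 store(13), leaving value 13

#2, #1, #4, #5, #3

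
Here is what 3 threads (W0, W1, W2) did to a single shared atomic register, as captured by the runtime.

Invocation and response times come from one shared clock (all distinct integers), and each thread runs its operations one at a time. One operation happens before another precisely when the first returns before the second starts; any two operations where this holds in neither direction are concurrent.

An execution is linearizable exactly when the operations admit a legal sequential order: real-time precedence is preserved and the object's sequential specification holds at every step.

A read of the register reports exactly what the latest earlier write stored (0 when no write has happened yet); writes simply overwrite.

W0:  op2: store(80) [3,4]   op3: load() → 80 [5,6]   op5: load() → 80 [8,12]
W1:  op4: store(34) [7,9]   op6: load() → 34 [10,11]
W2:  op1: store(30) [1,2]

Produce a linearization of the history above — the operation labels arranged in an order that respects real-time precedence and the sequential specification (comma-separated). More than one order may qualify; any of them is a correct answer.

1. op1 store(30), leaving value 30
2. op2 store(80), leaving value 80
3. op3 load() → 80, leaving value 80
4. op5 load() → 80, leaving value 80
5. op4 store(34), leaving value 34
6. op6 load() → 34, leaving value 34

op1, op2, op3, op5, op4, op6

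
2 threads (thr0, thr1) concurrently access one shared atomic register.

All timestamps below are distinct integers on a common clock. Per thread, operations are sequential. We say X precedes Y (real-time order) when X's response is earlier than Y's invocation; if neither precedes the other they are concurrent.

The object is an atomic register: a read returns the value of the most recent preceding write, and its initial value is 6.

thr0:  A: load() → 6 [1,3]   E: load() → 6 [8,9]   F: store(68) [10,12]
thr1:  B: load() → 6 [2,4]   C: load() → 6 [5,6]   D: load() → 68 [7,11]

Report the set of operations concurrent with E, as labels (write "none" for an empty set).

E spans [8,9]; an op avoiding the whole window 8..9 is ordered, any other is concurrent
A [1,3]: before
B [2,4]: before
C [5,6]: before
D [7,11]: concurrent
F [10,12]: after

D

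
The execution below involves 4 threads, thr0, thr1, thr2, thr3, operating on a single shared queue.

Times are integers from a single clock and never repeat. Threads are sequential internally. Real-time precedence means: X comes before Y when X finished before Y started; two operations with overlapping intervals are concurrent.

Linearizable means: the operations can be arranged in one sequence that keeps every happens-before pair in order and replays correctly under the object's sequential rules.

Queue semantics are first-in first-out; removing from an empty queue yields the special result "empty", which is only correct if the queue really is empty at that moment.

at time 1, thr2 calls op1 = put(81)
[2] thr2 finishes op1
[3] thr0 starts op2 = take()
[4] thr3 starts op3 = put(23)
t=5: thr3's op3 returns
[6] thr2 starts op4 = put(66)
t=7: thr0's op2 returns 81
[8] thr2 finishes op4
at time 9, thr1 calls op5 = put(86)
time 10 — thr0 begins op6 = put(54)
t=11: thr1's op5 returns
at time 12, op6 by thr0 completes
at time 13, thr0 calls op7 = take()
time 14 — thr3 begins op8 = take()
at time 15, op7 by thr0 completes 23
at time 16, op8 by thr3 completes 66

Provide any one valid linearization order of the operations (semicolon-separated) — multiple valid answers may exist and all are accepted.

after step 1 (op1 put(81)): queue <81>
after step 2 (op2 take() → 81): queue <>
after step 3 (op3 put(23)): queue <23>
after step 4 (op4 put(66)): queue <23,66>
after step 5 (op5 put(86)): queue <23,66,86>
after step 6 (op6 put(54)): queue <23,66,86,54>
after step 7 (op7 take() → 23): queue <66,86,54>
after step 8 (op8 take() → 66): queue <86,54>

op1; op2; op3; op4; op5; op6; op7; op8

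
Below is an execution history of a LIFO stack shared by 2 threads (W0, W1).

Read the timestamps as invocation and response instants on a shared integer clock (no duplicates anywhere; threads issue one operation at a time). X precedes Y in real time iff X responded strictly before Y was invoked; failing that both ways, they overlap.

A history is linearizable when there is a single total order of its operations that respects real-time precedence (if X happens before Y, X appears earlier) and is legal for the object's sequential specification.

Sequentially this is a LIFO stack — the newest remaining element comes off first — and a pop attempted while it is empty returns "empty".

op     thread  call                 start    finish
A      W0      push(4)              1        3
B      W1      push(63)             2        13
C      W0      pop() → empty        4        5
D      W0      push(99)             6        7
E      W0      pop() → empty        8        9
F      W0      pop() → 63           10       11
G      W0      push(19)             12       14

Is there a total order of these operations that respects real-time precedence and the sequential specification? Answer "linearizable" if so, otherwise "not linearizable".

not linearizable

cut after 4 events: linearizable; cut after 5 events (C responds, time 5): not linearizable
the completed operations (2 total) allow one real-time order; the LIFO stack replay rejects it
no escape via the 1 pending operation (B): every completion choice fails
for example A, C (pending dropped) fails at step 2: C pop() → empty is not legal there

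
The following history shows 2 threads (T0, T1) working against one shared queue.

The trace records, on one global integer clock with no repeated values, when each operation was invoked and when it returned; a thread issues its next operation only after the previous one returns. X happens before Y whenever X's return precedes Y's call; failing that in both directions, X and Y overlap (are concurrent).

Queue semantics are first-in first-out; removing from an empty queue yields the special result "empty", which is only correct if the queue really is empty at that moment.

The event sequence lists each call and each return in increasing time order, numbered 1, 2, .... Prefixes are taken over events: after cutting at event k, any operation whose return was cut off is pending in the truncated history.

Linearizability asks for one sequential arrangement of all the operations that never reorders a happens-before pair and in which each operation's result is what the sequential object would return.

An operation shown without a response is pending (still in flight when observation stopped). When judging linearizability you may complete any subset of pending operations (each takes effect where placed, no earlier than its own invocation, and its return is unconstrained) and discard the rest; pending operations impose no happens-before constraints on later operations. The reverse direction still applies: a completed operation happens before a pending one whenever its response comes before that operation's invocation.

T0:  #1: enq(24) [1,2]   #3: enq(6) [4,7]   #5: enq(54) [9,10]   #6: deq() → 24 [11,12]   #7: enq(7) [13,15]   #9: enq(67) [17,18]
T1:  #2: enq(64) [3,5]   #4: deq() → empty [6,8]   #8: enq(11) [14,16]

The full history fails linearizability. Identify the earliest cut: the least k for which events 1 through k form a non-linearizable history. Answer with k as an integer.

one valid order for events 1..7 is #1, #2, #3:
after step 1 (#1 enq(24)): queue <24>
after step 2 (#2 enq(64)): queue <24,64>
after step 3 (#3 enq(6)): queue <24,64,6>
once event 8 joins (#4's response, time 8), exhaustive search finds no witness
for example #1, #2, #3, #4 fails at step 4: #4 deq() → empty is not legal there
for example #1, #2, #4, #3 fails at step 3: #4 deq() → empty is not legal there

8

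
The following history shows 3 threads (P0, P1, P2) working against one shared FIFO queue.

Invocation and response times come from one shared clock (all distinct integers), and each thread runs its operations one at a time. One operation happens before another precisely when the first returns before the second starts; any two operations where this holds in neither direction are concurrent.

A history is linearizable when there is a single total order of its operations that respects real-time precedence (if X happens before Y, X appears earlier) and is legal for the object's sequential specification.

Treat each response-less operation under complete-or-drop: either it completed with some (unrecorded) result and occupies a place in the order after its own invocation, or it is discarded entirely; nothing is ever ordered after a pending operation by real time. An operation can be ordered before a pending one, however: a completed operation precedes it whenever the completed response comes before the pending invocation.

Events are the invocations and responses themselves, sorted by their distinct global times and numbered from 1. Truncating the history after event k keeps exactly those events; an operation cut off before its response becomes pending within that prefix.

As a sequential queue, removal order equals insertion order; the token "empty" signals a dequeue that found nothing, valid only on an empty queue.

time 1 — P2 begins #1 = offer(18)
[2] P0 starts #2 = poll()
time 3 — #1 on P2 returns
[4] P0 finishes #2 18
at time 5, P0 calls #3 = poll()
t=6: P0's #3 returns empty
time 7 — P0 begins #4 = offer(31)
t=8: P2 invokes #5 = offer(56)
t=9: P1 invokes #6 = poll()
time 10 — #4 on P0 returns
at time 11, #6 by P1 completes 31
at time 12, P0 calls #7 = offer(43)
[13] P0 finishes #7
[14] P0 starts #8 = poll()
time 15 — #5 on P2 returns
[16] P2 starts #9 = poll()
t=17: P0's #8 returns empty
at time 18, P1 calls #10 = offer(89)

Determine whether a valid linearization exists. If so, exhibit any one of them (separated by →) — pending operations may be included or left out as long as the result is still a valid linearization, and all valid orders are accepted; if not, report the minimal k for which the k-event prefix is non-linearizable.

not linearizable — minimal violating prefix: 17 events

events 1..16 are fine; event 17 — the response of #8 at time 17 — makes the prefix non-linearizable
all 20 real-time-respecting orders fail — 8 completed FIFO queue operations, no legal replay
include/drop combinations of the 1 pending operation (#9) were all tried; none helps
take #1, #2, #3, #4, #5, #6, #7, #8 (pending dropped): step 8 already fails, because #8 poll() → empty cannot occur there
take #1, #2, #3, #4, #6, #5, #7, #8 (pending dropped): step 8 already fails, because #8 poll() → empty cannot occur there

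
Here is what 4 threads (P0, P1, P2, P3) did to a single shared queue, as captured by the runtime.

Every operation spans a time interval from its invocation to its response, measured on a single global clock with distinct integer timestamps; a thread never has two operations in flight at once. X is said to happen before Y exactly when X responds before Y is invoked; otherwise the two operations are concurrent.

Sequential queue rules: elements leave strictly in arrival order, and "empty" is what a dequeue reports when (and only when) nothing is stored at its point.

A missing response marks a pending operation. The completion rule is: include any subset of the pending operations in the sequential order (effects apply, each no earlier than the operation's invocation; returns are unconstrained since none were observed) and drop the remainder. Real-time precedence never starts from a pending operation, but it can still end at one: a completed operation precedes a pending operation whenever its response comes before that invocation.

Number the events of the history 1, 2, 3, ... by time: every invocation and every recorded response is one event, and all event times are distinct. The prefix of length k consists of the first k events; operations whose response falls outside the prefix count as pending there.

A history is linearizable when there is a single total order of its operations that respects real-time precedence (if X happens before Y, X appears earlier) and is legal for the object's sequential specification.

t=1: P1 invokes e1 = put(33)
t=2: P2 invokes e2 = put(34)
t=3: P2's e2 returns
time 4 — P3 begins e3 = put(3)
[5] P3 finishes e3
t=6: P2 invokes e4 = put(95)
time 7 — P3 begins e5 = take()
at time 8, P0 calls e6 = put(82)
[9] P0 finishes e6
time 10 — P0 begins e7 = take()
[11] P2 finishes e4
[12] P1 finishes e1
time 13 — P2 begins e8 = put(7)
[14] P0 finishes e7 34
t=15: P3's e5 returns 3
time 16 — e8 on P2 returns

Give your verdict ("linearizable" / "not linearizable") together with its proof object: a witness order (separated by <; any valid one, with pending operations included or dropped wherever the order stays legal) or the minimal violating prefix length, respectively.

linearizable — witness: e2 < e3 < e1 < e4 < e6 < e7 < e5 < e8

1. e2 put(34), leaving queue <34>
2. e3 put(3), leaving queue <34,3>
3. e1 put(33), leaving queue <34,3,33>
4. e4 put(95), leaving queue <34,3,33,95>
5. e6 put(82), leaving queue <34,3,33,95,82>
6. e7 take() → 34, leaving queue <3,33,95,82>
7. e5 take() → 3, leaving queue <33,95,82>
8. e8 put(7), leaving queue <33,95,82,7>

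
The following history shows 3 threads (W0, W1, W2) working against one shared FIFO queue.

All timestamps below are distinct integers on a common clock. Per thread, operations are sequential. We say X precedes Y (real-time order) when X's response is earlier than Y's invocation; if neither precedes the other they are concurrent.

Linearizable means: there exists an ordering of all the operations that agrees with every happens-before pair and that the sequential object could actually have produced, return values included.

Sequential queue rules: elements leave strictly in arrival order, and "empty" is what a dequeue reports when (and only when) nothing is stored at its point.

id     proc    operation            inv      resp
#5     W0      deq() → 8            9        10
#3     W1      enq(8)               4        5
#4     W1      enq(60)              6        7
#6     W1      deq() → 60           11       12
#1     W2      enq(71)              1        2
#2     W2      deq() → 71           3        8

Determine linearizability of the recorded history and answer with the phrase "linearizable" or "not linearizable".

a witness: #1, #2, #3, #4, #5, #6
1. #1 enq(71), leaving queue <71>
2. #2 deq() → 71, leaving queue <>
3. #3 enq(8), leaving queue <8>
4. #4 enq(60), leaving queue <8,60>
5. #5 deq() → 8, leaving queue <60>
6. #6 deq() → 60, leaving queue <>

linearizable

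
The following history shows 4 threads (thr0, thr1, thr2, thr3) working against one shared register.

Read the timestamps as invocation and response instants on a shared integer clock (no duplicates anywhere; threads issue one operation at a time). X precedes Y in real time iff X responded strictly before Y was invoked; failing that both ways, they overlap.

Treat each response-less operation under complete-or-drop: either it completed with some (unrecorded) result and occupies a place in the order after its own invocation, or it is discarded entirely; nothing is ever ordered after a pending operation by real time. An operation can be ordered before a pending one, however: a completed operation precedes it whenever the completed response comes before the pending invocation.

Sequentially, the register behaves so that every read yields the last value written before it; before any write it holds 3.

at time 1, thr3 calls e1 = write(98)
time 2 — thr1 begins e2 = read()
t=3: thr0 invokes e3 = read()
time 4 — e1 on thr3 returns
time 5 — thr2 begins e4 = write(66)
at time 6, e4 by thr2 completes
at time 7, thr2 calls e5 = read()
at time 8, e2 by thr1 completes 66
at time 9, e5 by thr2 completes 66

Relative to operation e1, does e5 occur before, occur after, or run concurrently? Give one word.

after

e5 spans [7,9], e1 spans [1,4]
resp(e1)=4 < inv(e5)=7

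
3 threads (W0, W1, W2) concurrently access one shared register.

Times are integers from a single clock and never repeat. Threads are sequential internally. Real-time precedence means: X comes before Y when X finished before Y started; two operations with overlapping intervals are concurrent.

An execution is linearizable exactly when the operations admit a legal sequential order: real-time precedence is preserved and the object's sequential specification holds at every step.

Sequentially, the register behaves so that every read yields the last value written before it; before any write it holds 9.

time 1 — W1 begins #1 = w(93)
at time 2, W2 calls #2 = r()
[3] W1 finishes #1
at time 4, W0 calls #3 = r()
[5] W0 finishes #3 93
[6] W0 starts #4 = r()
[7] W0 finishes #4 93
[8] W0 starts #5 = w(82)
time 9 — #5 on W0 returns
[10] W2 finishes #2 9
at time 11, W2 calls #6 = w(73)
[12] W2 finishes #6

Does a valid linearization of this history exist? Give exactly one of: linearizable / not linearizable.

linearizable

a witness: #2, #1, #3, #4, #5, #6
1. #2 r() → 9, leaving value 9
2. #1 w(93), leaving value 93
3. #3 r() → 93, leaving value 93
4. #4 r() → 93, leaving value 93
5. #5 w(82), leaving value 82
6. #6 w(73), leaving value 73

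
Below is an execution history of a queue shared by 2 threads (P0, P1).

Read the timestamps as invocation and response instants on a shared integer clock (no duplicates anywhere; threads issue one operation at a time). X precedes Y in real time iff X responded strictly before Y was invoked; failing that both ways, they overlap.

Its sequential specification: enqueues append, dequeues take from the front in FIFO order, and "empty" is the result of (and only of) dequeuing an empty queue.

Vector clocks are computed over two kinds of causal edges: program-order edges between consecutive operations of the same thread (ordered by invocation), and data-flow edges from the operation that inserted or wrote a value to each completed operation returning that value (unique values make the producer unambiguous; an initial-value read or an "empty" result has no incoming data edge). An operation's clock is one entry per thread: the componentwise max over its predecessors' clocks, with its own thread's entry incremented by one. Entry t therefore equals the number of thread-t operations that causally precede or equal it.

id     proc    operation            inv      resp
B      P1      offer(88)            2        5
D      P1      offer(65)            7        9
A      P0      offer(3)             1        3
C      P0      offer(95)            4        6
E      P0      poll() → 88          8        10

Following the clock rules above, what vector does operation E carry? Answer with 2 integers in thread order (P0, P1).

no predecessors for B (invoked 2): P1 increments from zero → (0, 1)
no predecessors for A (invoked 1): P0 increments from zero → (1, 0)
D (invocation 7): componentwise max over VC(B)=(0, 1), +1 at P1, giving (0, 2)
C (invocation 4): componentwise max over VC(A)=(1, 0), +1 at P0, giving (2, 0)
E (invocation 8): componentwise max over VC(B)=(0, 1), VC(C)=(2, 0), +1 at P0, giving (3, 1)
target: VC(E) = (3, 1)

(3, 1)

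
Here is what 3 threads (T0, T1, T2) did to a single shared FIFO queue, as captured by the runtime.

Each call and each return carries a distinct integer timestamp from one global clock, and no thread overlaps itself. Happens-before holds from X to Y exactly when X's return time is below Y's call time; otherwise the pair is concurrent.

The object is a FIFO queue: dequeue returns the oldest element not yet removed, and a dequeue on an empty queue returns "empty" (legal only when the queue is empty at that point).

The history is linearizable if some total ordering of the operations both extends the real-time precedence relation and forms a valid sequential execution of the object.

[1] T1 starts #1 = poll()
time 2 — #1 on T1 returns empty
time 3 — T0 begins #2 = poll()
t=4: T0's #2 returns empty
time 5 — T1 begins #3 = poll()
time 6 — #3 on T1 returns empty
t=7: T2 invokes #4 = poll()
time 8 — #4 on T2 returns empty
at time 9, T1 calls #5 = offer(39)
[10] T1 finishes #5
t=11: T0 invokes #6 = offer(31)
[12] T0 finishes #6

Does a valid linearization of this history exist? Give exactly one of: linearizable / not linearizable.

linearizable

one valid linearization: #1, #2, #3, #4, #5, #6
1. #1 poll() → empty, leaving queue <>
2. #2 poll() → empty, leaving queue <>
3. #3 poll() → empty, leaving queue <>
4. #4 poll() → empty, leaving queue <>
5. #5 offer(39), leaving queue <39>
6. #6 offer(31), leaving queue <39,31>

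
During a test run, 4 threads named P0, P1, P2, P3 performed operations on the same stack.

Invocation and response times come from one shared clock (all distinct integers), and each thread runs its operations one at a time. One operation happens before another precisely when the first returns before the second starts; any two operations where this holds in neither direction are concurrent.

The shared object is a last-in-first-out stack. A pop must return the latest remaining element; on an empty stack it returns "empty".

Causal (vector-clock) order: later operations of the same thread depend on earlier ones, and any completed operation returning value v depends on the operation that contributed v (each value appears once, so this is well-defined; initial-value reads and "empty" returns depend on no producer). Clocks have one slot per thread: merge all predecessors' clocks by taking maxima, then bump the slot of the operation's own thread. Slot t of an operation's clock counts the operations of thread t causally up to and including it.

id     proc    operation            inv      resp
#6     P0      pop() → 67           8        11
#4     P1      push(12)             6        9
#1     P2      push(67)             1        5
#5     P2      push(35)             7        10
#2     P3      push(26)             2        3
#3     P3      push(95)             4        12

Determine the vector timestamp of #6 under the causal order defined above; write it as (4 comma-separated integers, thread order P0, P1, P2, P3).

#2 (invocation 2): nothing precedes it; P3's component alone gives (0, 0, 0, 1)
#1 (invocation 1): nothing precedes it; P2's component alone gives (0, 0, 1, 0)
#4 (invocation 6): nothing precedes it; P1's component alone gives (0, 1, 0, 0)
from VC(#2)=(0, 0, 0, 1), #3 (invoked 4) maxes components and bumps P3 → (0, 0, 0, 2)
from VC(#1)=(0, 0, 1, 0), #5 (invoked 7) maxes components and bumps P2 → (0, 0, 2, 0)
from VC(#1)=(0, 0, 1, 0), #6 (invoked 8) maxes components and bumps P0 → (1, 0, 1, 0)
target: VC(#6) = (1, 0, 1, 0)

(1, 0, 1, 0)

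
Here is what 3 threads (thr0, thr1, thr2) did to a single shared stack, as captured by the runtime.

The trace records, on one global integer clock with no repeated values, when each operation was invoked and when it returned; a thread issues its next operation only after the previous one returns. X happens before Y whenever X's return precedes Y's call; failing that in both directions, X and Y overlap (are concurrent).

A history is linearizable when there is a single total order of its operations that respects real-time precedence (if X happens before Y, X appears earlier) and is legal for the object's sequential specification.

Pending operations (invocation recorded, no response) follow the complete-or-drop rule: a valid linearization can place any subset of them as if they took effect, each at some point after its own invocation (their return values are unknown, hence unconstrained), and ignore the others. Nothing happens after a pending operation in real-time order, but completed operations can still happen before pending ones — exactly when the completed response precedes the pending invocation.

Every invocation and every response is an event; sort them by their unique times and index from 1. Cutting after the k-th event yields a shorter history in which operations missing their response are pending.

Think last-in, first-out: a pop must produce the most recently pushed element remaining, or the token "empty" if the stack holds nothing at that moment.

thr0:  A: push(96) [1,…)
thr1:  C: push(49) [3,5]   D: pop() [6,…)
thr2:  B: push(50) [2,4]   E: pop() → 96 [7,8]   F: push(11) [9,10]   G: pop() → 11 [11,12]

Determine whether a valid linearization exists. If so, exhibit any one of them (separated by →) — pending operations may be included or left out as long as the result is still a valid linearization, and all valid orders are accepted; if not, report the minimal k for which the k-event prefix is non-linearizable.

step 1: B push(50) — stack <50>
step 2: A push(96) (pending, included) — stack <50,96>
step 3: C push(49) — stack <50,96,49>
step 4: D pop() (pending, included) — stack <50,96>
step 5: E pop() → 96 — stack <50>
step 6: F push(11) — stack <50,11>
step 7: G pop() → 11 — stack <50>

linearizable — witness: B → A → C → D → E → F → G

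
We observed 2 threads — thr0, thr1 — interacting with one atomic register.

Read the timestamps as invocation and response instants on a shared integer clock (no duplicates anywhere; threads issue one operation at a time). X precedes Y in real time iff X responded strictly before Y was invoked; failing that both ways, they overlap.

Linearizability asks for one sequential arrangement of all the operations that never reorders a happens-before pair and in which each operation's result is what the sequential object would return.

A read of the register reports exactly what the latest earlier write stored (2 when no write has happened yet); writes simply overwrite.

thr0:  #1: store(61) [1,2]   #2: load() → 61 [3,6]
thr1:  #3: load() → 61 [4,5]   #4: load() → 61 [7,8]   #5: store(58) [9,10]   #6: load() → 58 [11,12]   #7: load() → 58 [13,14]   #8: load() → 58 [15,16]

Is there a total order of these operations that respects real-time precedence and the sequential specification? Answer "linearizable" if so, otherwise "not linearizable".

a witness: #1, #2, #3, #4, #5, #6, #7, #8
after step 1 (#1 store(61)): value 61
after step 2 (#2 load() → 61): value 61
after step 3 (#3 load() → 61): value 61
after step 4 (#4 load() → 61): value 61
after step 5 (#5 store(58)): value 58
after step 6 (#6 load() → 58): value 58
after step 7 (#7 load() → 58): value 58
after step 8 (#8 load() → 58): value 58

linearizable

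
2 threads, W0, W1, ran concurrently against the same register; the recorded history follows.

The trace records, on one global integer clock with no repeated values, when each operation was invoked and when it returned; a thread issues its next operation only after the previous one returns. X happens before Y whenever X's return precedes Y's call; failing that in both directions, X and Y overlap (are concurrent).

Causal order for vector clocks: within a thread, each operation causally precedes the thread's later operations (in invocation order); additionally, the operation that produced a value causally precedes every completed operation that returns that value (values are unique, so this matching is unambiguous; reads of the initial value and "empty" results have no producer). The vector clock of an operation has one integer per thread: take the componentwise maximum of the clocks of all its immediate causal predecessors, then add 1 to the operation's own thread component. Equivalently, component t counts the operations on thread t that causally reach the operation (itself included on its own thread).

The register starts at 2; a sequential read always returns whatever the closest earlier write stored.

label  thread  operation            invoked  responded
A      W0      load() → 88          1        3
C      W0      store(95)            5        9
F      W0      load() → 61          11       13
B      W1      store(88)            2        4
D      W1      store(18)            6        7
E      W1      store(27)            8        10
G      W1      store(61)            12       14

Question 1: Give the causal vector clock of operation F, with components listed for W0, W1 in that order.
Answer: (3, 4)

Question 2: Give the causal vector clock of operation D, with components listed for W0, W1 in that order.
Answer: (0, 2)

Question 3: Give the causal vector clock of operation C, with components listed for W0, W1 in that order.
Answer: (2, 1)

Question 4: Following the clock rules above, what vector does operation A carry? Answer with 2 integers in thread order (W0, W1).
Answer: (1, 1)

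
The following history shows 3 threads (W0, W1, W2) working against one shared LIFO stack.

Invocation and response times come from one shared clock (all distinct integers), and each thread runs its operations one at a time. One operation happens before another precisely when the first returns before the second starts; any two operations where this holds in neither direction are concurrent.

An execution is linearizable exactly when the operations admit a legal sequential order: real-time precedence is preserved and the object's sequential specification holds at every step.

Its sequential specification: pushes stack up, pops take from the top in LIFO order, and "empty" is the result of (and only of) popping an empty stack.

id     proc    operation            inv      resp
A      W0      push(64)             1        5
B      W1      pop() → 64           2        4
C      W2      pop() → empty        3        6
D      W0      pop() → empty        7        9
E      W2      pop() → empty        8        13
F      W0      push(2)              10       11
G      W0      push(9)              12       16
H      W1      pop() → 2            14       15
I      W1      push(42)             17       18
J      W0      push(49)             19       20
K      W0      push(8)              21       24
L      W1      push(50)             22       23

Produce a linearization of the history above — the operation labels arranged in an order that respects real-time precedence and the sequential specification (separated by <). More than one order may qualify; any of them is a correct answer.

after step 1 (A push(64)): stack <64>
after step 2 (B pop() → 64): stack <>
after step 3 (C pop() → empty): stack <>
after step 4 (D pop() → empty): stack <>
after step 5 (E pop() → empty): stack <>
after step 6 (F push(2)): stack <2>
after step 7 (H pop() → 2): stack <>
after step 8 (G push(9)): stack <9>
after step 9 (I push(42)): stack <9,42>
after step 10 (J push(49)): stack <9,42,49>
after step 11 (K push(8)): stack <9,42,49,8>
after step 12 (L push(50)): stack <9,42,49,8,50>

A < B < C < D < E < F < H < G < I < J < K < L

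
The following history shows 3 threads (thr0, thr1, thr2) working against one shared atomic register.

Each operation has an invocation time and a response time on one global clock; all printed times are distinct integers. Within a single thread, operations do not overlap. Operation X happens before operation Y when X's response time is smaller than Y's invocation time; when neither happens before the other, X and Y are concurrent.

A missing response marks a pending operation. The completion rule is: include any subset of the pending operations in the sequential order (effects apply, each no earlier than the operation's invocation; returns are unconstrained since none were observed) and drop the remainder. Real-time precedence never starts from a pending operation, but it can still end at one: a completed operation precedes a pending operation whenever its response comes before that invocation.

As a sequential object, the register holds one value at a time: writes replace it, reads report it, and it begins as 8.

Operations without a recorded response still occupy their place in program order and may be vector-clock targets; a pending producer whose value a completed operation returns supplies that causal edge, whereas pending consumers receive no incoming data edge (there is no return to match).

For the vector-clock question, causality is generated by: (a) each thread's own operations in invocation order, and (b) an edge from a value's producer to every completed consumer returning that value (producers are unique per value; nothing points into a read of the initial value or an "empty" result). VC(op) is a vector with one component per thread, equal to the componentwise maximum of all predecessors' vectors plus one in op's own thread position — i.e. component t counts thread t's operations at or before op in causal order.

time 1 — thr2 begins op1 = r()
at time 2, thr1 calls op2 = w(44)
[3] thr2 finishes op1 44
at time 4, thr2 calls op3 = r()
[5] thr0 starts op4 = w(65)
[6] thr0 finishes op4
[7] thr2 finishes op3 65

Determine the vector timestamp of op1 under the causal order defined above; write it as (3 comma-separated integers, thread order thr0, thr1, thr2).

op2 (invocation 2): nothing precedes it; thr1's component alone gives (0, 1, 0)
op4 (invocation 5): nothing precedes it; thr0's component alone gives (1, 0, 0)
from VC(op2)=(0, 1, 0), op1 (invoked 1) maxes components and bumps thr2 → (0, 1, 1)
from VC(op1)=(0, 1, 1), VC(op4)=(1, 0, 0), op3 (invoked 4) maxes components and bumps thr2 → (1, 1, 2)
target: VC(op1) = (0, 1, 1)

(0, 1, 1)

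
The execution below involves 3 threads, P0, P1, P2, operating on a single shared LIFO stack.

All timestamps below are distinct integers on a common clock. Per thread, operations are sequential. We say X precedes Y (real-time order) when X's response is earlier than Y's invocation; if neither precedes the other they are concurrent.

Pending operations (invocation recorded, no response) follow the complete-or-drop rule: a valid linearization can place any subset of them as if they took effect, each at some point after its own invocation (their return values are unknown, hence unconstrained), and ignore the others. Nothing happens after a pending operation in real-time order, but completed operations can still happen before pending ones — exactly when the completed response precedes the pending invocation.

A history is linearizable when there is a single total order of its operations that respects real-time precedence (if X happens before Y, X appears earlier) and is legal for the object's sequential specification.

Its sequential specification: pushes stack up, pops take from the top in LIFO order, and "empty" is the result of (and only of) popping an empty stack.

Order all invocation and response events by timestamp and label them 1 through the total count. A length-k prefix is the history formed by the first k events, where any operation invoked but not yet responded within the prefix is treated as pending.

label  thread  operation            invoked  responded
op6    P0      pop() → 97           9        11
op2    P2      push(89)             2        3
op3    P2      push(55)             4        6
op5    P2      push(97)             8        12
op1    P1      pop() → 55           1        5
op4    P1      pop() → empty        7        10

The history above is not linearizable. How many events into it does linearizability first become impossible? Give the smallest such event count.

11

a valid linearization of events 1..10 exists, for instance op2, op3, op1, op6, op4:
step 1: op2 push(89) — stack <89>
step 2: op3 push(55) — stack <89,55>
step 3: op1 pop() → 55 — stack <89>
step 4: op6 pop() (pending, included) — stack <>
step 5: op4 pop() → empty — stack <>
adding event 11 (op6 responds at 11) leaves no legal real-time order
no escape via the 1 pending operation (op5): every completion choice fails
e.g. op1, op2, op3, op4, op6 (pending dropped): illegal at step 1, since op1 pop() → 55 cannot apply there
e.g. op1, op2, op3, op6, op4 (pending dropped): illegal at step 1, since op1 pop() → 55 cannot apply there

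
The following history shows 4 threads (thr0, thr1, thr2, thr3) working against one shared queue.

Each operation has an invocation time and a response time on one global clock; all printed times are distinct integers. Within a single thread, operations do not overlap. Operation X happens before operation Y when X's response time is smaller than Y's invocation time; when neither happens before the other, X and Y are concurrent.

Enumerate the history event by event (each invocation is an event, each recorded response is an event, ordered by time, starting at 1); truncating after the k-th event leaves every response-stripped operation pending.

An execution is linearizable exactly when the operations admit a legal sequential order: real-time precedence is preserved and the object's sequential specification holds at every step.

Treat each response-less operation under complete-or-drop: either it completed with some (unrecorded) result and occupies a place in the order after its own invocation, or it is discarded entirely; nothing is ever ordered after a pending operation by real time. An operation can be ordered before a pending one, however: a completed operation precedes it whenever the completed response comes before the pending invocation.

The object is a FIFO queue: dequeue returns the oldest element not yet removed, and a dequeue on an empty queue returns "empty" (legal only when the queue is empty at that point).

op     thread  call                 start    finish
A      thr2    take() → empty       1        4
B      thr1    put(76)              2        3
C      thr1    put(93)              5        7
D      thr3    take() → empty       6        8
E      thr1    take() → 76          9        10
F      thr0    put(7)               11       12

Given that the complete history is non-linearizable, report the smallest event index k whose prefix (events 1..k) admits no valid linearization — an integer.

8

one valid order for events 1..7 is A, B, C:
1. A take() → empty, leaving queue <>
2. B put(76), leaving queue <76>
3. C put(93), leaving queue <76,93>
once event 8 joins (D's response, time 8), exhaustive search finds no witness
take A, B, C, D: step 4 already fails, because D take() → empty cannot occur there
take A, B, D, C: step 3 already fails, because D take() → empty cannot occur there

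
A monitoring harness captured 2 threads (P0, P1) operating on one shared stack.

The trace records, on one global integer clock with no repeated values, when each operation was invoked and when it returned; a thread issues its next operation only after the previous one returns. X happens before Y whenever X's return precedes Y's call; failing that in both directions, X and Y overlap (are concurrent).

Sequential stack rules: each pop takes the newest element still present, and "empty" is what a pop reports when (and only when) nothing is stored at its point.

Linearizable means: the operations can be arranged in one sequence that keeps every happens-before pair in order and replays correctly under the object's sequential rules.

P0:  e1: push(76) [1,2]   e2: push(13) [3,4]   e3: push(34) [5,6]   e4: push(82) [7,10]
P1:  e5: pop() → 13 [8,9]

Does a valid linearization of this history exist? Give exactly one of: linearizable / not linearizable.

events 1..8 are fine; event 9 — the response of e5 at time 9 — makes the prefix non-linearizable
one real-time candidate order over the 4 completed operations — the stack replay rejects it
including or dropping the 1 pending operation (e4) in any combination fails
e.g. e1, e2, e3, e5 (pending dropped): illegal at step 4, since e5 pop() → 13 cannot apply there

not linearizable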